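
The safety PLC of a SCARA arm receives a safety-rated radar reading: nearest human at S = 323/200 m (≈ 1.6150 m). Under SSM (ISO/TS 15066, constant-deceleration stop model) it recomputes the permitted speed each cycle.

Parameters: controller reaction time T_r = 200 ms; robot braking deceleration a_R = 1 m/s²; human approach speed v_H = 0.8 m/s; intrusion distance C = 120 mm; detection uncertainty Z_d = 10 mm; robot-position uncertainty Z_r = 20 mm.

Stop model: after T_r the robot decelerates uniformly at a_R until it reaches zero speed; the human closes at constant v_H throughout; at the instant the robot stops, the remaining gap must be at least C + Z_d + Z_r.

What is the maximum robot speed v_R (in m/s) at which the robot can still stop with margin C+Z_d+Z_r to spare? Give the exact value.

quadratic (1/2)·v² + (1)·v + (-261/200) = 0
  disc = (1)² − 4·(1/2)·(-261/200) = 361/100 ; √disc = 19/10
  v_R = (−(1) + 19/10) / (2·(1/2)) = 9/10 m/s
check:
braking lasts T_s = (9/10)/1 = 0.9000 s
robot in T_r: 0.9000·0.2000 = 0.1800 m
robot under decel: 0.9000²/(2·1.0000) = 0.4050 m
person approaches 0.8000·(0.2000+0.9000) = 0.8800 m
C+Z_d+Z_r = 0.1200+0.0100+0.0200 = 0.1500 m
sum ≈ 0.1800+0.4050+0.8800+0.1500 ≈ 1.6150 m = S ✓

v_R_max = 9/10 m/s = 0.9000 m/s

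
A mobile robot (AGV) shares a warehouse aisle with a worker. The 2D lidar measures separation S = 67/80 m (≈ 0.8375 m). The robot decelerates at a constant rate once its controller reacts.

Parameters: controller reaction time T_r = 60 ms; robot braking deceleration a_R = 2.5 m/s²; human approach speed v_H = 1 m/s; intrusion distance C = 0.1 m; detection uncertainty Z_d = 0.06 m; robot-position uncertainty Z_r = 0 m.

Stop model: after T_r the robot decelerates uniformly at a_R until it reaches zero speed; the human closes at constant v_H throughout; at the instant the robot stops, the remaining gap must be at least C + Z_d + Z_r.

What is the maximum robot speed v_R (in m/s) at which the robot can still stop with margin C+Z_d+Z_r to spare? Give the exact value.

v_R_max = 19/20 m/s = 0.9500 m/s

quadratic (1/5)·v² + (23/50)·v + (-247/400) = 0
  disc = (23/50)² − 4·(1/5)·(-247/400) = 441/625 ; √disc = 21/25
  v_R = (−(23/50) + 21/25) / (2·(1/5)) = 19/20 m/s
check:
braking lasts T_s = (19/20)/(5/2) = 0.3800 s
reaction-phase robot travel = 0.9500·0.0600 = 0.0570 m
robot covers 0.9500·0.3800 − ½·2.5000·0.3800² = 0.1805 m while stopping
human closes 1.0000·0.4400 = 0.4400 m
C+Z_d+Z_r = 0.1000+0.0600+0.0000 = 0.1600 m
sum ≈ 0.0570+0.1805+0.4400+0.1600 ≈ 0.8375 m = S ✓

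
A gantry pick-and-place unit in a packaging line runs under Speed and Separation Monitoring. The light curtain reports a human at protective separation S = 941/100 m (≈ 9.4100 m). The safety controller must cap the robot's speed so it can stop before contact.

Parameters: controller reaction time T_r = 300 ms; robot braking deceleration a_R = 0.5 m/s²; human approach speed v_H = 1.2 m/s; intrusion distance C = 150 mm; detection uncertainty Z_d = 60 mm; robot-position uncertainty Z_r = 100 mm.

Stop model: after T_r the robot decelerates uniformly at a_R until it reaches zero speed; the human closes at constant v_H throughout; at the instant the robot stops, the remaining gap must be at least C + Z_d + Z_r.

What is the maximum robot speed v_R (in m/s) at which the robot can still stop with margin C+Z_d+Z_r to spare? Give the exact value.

collect terms ⇒ (1)·v_R² + (27/10)·v_R + (-437/50) = 0
  disc = (27/10)² − 4·(1)·(-437/50) = 169/4 ; √disc = 13/2
  v_R = (−(27/10) + 13/2) / (2·(1)) = 19/10 m/s
check:
T_s = v_R/a_R = (19/10)/(1/2) = 3.8000 s
robot covers v_R·T_r = 1.9000·0.3000 = 0.5700 m before braking
braking distance = 1.9000²/(2·0.5000) = 3.6100 m
person approaches 1.2000·(0.3000+3.8000) = 4.9200 m
residual clearance needed = 0.1500+0.0600+0.1000 = 0.3100 m
sum ≈ 0.5700+3.6100+4.9200+0.3100 ≈ 9.4100 m = S ✓

v_R_max = 19/10 m/s = 1.9000 m/s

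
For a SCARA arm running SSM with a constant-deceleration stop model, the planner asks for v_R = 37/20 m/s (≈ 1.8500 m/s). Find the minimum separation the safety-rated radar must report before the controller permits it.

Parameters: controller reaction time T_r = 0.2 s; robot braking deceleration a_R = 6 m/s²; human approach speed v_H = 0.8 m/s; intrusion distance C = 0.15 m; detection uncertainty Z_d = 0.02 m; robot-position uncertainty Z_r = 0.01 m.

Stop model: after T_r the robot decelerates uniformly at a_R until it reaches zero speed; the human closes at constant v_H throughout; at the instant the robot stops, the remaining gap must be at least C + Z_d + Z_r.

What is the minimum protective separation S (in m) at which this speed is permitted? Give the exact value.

S_min = 1987/1600 m = 1.2419 m

stop time T_s = (37/20)/6 = 0.3083 s
reaction-phase robot travel = 1.8500·0.2000 = 0.3700 m
robot under decel: 1.8500²/(2·6.0000) = 0.2852 m
person approaches 0.8000·(0.2000+0.3083) = 0.4067 m
C+Z_d+Z_r = 0.1500+0.0200+0.0100 = 0.1800 m
S_min ≈ 0.3700+0.2852+0.4067+0.1800  ⇒  S_min = 1987/1600 m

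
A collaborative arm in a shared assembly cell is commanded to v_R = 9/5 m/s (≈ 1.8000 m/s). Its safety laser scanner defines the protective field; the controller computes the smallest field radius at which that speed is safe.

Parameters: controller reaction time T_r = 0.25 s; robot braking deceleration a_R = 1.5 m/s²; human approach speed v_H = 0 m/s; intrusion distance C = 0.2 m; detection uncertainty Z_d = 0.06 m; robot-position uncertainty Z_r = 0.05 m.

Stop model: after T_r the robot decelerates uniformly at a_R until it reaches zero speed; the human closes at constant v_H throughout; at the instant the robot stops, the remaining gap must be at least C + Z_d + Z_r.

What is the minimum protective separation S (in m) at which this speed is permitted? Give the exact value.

S_min = 46/25 m = 1.8400 m

braking lasts T_s = (9/5)/(3/2) = 1.2000 s
robot covers v_R·T_r = 1.8000·0.2500 = 0.4500 m before braking
robot under decel: 1.8000²/(2·1.5000) = 1.0800 m
human closes 0.0000·1.4500 = 0.0000 m
residual clearance needed = 0.2000+0.0600+0.0500 = 0.3100 m
S_min ≈ 0.4500+1.0800+0.0000+0.3100  ⇒  S_min = 46/25 m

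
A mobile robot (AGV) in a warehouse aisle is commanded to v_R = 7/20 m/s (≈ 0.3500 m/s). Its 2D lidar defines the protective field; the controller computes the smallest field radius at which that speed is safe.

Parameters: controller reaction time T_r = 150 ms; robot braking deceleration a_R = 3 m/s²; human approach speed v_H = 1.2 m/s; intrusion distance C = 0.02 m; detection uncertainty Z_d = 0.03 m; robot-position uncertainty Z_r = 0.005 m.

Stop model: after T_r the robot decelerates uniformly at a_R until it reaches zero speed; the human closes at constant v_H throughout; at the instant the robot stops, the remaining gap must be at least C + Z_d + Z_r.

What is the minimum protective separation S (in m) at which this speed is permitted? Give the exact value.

T_s = v_R/a_R = (7/20)/3 = 0.1167 s
robot covers v_R·T_r = 0.3500·0.1500 = 0.0525 m before braking
robot covers 0.3500·0.1167 − ½·3.0000·0.1167² = 0.0204 m while stopping
human closes 1.2000·0.2667 = 0.3200 m
residual clearance needed = 0.0200+0.0300+0.0050 = 0.0550 m
S_min ≈ 0.0525+0.0204+0.3200+0.0550  ⇒  S_min = 43/96 m

S_min = 43/96 m = 0.4479 m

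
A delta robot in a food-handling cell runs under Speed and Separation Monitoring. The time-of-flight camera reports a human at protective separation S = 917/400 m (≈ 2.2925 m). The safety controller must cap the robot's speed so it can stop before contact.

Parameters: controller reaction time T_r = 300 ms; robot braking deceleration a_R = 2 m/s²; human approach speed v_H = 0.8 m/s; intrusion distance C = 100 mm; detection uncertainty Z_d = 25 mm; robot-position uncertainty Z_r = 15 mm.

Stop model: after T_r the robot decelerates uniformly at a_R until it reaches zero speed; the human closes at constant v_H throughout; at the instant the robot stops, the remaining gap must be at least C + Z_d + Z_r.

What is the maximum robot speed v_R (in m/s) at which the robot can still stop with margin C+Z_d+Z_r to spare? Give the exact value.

v_R_max = 17/10 m/s = 1.7000 m/s

at the boundary: (1/4)·v² + (7/10)·v + (-153/80) = 0
  disc = (7/10)² − 4·(1/4)·(-153/80) = 961/400 ; √disc = 31/20
  v_R = (−(7/10) + 31/20) / (2·(1/4)) = 17/10 m/s
check:
T_s = v_R/a_R = (17/10)/2 = 0.8500 s
reaction-phase robot travel = 1.7000·0.3000 = 0.5100 m
braking distance = 1.7000²/(2·2.0000) = 0.7225 m
human over T_r+T_s: 0.8000·(0.3000+0.8500) = 0.9200 m
margins: 0.1000+0.0250+0.0150 = 0.1400 m
sum ≈ 0.5100+0.7225+0.9200+0.1400 ≈ 2.2925 m = S ✓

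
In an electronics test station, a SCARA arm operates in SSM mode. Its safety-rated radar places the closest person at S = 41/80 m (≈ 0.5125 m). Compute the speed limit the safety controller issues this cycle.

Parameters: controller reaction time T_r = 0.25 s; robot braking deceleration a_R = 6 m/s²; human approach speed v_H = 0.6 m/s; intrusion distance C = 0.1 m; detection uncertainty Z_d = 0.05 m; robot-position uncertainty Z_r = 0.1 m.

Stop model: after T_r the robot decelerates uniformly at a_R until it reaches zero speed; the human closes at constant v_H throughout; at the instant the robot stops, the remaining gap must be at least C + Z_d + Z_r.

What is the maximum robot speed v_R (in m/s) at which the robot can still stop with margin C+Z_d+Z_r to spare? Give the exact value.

v_R_max = 3/10 m/s = 0.3000 m/s

quadratic (1/12)·v² + (7/20)·v + (-9/80) = 0
  disc = (7/20)² − 4·(1/12)·(-9/80) = 4/25 ; √disc = 2/5
  v_R = (−(7/20) + 2/5) / (2·(1/12)) = 3/10 m/s
check:
stop time T_s = (3/10)/6 = 0.0500 s
robot in T_r: 0.3000·0.2500 = 0.0750 m
braking distance = 0.3000²/(2·6.0000) = 0.0075 m
human closes 0.6000·0.3000 = 0.1800 m
margins: 0.1000+0.0500+0.1000 = 0.2500 m
sum ≈ 0.0750+0.0075+0.1800+0.2500 ≈ 0.5125 m = S ✓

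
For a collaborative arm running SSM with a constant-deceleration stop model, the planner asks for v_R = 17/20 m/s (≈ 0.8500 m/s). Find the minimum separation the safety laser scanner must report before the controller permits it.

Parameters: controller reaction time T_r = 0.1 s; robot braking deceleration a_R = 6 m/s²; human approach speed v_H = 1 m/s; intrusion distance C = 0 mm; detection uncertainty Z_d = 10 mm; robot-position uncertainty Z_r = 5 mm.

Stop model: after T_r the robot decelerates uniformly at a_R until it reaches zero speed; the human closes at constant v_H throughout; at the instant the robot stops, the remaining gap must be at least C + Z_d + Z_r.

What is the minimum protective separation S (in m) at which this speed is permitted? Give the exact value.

braking lasts T_s = (17/20)/6 = 0.1417 s
reaction-phase robot travel = 0.8500·0.1000 = 0.0850 m
robot under decel: 0.8500²/(2·6.0000) = 0.0602 m
human closes 1.0000·0.2417 = 0.2417 m
C+Z_d+Z_r = 0.0000+0.0100+0.0050 = 0.0150 m
S_min ≈ 0.0850+0.0602+0.2417+0.0150  ⇒  S_min = 643/1600 m

S_min = 643/1600 m = 0.4019 m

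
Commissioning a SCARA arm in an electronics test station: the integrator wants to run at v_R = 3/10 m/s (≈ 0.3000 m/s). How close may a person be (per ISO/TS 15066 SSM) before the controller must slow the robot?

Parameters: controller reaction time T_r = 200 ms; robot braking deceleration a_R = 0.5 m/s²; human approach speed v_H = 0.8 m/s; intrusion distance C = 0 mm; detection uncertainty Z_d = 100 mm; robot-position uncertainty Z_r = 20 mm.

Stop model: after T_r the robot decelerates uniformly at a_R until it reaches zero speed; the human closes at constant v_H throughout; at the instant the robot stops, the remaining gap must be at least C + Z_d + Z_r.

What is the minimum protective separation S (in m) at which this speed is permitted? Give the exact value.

T_s = v_R/a_R = (3/10)/(1/2) = 0.6000 s
robot in T_r: 0.3000·0.2000 = 0.0600 m
robot under decel: 0.3000²/(2·0.5000) = 0.0900 m
human closes 0.8000·0.8000 = 0.6400 m
margins: 0.0000+0.1000+0.0200 = 0.1200 m
S_min ≈ 0.0600+0.0900+0.6400+0.1200  ⇒  S_min = 91/100 m

S_min = 91/100 m = 0.9100 m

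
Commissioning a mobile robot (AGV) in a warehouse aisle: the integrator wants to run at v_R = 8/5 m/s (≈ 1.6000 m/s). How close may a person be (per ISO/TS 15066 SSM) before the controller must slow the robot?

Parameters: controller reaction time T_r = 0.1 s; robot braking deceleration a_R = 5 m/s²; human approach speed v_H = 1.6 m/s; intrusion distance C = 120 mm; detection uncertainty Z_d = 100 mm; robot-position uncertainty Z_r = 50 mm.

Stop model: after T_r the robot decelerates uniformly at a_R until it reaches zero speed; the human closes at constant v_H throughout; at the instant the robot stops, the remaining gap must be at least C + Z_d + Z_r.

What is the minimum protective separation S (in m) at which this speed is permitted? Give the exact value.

S_min = 679/500 m = 1.3580 m

braking lasts T_s = (8/5)/5 = 0.3200 s
robot covers v_R·T_r = 1.6000·0.1000 = 0.1600 m before braking
robot covers 1.6000·0.3200 − ½·5.0000·0.3200² = 0.2560 m while stopping
human over T_r+T_s: 1.6000·(0.1000+0.3200) = 0.6720 m
margins: 0.1200+0.1000+0.0500 = 0.2700 m
S_min ≈ 0.1600+0.2560+0.6720+0.2700  ⇒  S_min = 679/500 m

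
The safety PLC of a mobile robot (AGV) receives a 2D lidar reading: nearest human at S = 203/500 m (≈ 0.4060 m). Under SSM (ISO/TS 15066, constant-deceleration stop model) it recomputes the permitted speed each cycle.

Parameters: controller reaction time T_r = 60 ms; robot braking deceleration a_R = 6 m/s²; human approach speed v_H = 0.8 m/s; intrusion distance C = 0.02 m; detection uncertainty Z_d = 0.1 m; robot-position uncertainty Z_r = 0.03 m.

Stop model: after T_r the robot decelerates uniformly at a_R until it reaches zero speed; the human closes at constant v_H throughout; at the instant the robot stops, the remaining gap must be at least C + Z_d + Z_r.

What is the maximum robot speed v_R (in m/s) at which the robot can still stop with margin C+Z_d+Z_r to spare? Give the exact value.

v_R_max = 4/5 m/s = 0.8000 m/s

collect terms ⇒ (1/12)·v_R² + (29/150)·v_R + (-26/125) = 0
  disc = (29/150)² − 4·(1/12)·(-26/125) = 2401/22500 ; √disc = 49/150
  v_R = (−(29/150) + 49/150) / (2·(1/12)) = 4/5 m/s
check:
braking lasts T_s = (4/5)/6 = 0.1333 s
robot covers v_R·T_r = 0.8000·0.0600 = 0.0480 m before braking
braking distance = 0.8000²/(2·6.0000) = 0.0533 m
human over T_r+T_s: 0.8000·(0.0600+0.1333) = 0.1547 m
C+Z_d+Z_r = 0.0200+0.1000+0.0300 = 0.1500 m
sum ≈ 0.0480+0.0533+0.1547+0.1500 ≈ 0.4060 m = S ✓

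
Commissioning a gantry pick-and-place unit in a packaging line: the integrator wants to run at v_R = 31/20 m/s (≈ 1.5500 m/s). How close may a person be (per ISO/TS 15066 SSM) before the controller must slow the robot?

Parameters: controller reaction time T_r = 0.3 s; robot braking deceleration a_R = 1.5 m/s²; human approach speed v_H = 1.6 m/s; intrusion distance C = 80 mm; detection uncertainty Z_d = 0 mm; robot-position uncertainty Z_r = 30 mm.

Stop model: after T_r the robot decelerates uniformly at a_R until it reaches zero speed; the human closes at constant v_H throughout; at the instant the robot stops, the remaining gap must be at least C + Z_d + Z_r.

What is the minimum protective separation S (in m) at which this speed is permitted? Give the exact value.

S_min = 4211/1200 m = 3.5092 m

T_s = v_R/a_R = (31/20)/(3/2) = 1.0333 s
reaction-phase robot travel = 1.5500·0.3000 = 0.4650 m
braking distance = 1.5500²/(2·1.5000) = 0.8008 m
person approaches 1.6000·(0.3000+1.0333) = 2.1333 m
C+Z_d+Z_r = 0.0800+0.0000+0.0300 = 0.1100 m
S_min ≈ 0.4650+0.8008+2.1333+0.1100  ⇒  S_min = 4211/1200 m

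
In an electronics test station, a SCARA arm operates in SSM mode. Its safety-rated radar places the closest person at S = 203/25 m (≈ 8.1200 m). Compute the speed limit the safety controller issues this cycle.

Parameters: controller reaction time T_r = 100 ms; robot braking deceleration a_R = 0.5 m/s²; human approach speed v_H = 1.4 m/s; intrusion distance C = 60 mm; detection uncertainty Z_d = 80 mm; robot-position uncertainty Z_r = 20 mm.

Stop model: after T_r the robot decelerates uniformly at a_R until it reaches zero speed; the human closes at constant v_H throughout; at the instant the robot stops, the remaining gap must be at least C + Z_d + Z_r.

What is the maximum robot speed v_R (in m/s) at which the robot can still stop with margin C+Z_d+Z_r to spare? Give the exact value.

quadratic (1)·v² + (29/10)·v + (-391/50) = 0
  disc = (29/10)² − 4·(1)·(-391/50) = 3969/100 ; √disc = 63/10
  v_R = (−(29/10) + 63/10) / (2·(1)) = 17/10 m/s
check:
braking lasts T_s = (17/10)/(1/2) = 3.4000 s
robot in T_r: 1.7000·0.1000 = 0.1700 m
braking distance = 1.7000²/(2·0.5000) = 2.8900 m
human closes 1.4000·3.5000 = 4.9000 m
C+Z_d+Z_r = 0.0600+0.0800+0.0200 = 0.1600 m
sum ≈ 0.1700+2.8900+4.9000+0.1600 ≈ 8.1200 m = S ✓

v_R_max = 17/10 m/s = 1.7000 m/s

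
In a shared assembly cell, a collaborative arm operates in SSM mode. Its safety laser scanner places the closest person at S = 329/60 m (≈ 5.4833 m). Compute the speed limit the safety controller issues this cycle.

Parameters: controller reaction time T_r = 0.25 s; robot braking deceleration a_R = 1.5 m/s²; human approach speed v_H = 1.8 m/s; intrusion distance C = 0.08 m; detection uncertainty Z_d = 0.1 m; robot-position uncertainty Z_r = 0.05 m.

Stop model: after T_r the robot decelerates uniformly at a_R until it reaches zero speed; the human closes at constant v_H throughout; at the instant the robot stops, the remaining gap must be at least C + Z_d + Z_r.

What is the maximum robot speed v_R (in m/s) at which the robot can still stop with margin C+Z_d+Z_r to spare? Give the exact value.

quadratic (1/3)·v² + (29/20)·v + (-1441/300) = 0
  disc = (29/20)² − 4·(1/3)·(-1441/300) = 1225/144 ; √disc = 35/12
  v_R = (−(29/20) + 35/12) / (2·(1/3)) = 11/5 m/s
check:
T_s = v_R/a_R = (11/5)/(3/2) = 1.4667 s
robot covers v_R·T_r = 2.2000·0.2500 = 0.5500 m before braking
robot under decel: 2.2000²/(2·1.5000) = 1.6133 m
human closes 1.8000·1.7167 = 3.0900 m
residual clearance needed = 0.0800+0.1000+0.0500 = 0.2300 m
sum ≈ 0.5500+1.6133+3.0900+0.2300 ≈ 5.4833 m = S ✓

v_R_max = 11/5 m/s = 2.2000 m/s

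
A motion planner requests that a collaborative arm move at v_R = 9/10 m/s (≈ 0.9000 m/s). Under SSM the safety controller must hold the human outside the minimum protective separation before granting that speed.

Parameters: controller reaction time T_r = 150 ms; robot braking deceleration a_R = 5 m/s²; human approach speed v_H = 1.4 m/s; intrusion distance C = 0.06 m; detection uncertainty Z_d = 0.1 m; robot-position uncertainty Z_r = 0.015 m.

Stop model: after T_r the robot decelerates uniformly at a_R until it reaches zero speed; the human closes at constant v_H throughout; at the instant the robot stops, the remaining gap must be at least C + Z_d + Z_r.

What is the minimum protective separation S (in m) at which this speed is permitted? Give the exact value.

S_min = 853/1000 m = 0.8530 m

stop time T_s = (9/10)/5 = 0.1800 s
reaction-phase robot travel = 0.9000·0.1500 = 0.1350 m
robot covers 0.9000·0.1800 − ½·5.0000·0.1800² = 0.0810 m while stopping
human closes 1.4000·0.3300 = 0.4620 m
residual clearance needed = 0.0600+0.1000+0.0150 = 0.1750 m
S_min ≈ 0.1350+0.0810+0.4620+0.1750  ⇒  S_min = 853/1000 m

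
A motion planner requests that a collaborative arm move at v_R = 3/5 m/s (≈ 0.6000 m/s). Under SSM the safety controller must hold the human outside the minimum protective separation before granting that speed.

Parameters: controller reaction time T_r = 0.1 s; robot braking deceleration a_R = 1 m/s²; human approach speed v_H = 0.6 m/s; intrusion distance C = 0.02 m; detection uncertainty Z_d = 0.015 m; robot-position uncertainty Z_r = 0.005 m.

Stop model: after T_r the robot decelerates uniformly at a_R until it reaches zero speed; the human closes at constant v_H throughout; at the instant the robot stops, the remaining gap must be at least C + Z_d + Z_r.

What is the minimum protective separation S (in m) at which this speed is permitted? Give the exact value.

T_s = v_R/a_R = (3/5)/1 = 0.6000 s
reaction-phase robot travel = 0.6000·0.1000 = 0.0600 m
braking distance = 0.6000²/(2·1.0000) = 0.1800 m
human over T_r+T_s: 0.6000·(0.1000+0.6000) = 0.4200 m
residual clearance needed = 0.0200+0.0150+0.0050 = 0.0400 m
S_min ≈ 0.0600+0.1800+0.4200+0.0400  ⇒  S_min = 7/10 m

S_min = 7/10 m = 0.7000 m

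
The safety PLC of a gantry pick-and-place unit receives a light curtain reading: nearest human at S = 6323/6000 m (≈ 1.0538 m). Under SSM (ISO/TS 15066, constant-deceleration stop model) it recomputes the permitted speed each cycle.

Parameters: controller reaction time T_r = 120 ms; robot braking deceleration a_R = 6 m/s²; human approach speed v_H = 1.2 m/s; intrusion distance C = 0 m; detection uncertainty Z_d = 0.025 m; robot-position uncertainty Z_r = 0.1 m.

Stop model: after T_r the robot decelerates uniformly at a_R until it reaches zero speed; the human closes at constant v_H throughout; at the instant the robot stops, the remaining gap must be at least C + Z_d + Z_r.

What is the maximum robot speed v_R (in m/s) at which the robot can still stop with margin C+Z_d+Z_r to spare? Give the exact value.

v_R_max = 17/10 m/s = 1.7000 m/s

quadratic (1/12)·v² + (8/25)·v + (-4709/6000) = 0
  disc = (8/25)² − 4·(1/12)·(-4709/6000) = 32761/90000 ; √disc = 181/300
  v_R = (−(8/25) + 181/300) / (2·(1/12)) = 17/10 m/s
check:
stop time T_s = (17/10)/6 = 0.2833 s
robot in T_r: 1.7000·0.1200 = 0.2040 m
braking distance = 1.7000²/(2·6.0000) = 0.2408 m
human over T_r+T_s: 1.2000·(0.1200+0.2833) = 0.4840 m
residual clearance needed = 0.0000+0.0250+0.1000 = 0.1250 m
sum ≈ 0.2040+0.2408+0.4840+0.1250 ≈ 1.0538 m = S ✓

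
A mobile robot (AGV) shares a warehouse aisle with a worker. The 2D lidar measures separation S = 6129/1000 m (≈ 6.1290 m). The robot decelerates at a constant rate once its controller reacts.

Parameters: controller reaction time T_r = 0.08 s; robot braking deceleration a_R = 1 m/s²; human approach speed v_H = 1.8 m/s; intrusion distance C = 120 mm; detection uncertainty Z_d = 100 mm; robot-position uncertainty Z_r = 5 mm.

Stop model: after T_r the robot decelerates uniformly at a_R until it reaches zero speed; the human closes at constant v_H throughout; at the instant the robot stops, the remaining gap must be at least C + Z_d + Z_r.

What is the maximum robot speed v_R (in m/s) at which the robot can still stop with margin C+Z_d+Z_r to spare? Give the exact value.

at the boundary: (1/2)·v² + (47/25)·v + (-144/25) = 0
  disc = (47/25)² − 4·(1/2)·(-144/25) = 9409/625 ; √disc = 97/25
  v_R = (−(47/25) + 97/25) / (2·(1/2)) = 2 m/s
check:
T_s = v_R/a_R = 2/1 = 2.0000 s
robot in T_r: 2.0000·0.0800 = 0.1600 m
robot under decel: 2.0000²/(2·1.0000) = 2.0000 m
person approaches 1.8000·(0.0800+2.0000) = 3.7440 m
C+Z_d+Z_r = 0.1200+0.1000+0.0050 = 0.2250 m
sum ≈ 0.1600+2.0000+3.7440+0.2250 ≈ 6.1290 m = S ✓

v_R_max = 2 m/s = 2.0000 m/s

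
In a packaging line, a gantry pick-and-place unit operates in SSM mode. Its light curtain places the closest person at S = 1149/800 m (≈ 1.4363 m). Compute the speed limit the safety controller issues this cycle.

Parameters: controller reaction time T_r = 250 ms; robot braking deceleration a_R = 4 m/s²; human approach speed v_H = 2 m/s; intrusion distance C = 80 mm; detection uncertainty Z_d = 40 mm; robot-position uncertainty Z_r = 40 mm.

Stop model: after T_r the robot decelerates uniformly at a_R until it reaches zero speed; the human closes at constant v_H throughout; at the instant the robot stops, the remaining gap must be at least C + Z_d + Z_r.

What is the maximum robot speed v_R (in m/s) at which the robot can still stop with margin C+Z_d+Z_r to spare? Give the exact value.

v_R_max = 9/10 m/s = 0.9000 m/s

collect terms ⇒ (1/8)·v_R² + (3/4)·v_R + (-621/800) = 0
  disc = (3/4)² − 4·(1/8)·(-621/800) = 1521/1600 ; √disc = 39/40
  v_R = (−(3/4) + 39/40) / (2·(1/8)) = 9/10 m/s
check:
T_s = v_R/a_R = (9/10)/4 = 0.2250 s
robot covers v_R·T_r = 0.9000·0.2500 = 0.2250 m before braking
robot under decel: 0.9000²/(2·4.0000) = 0.1013 m
person approaches 2.0000·(0.2500+0.2250) = 0.9500 m
residual clearance needed = 0.0800+0.0400+0.0400 = 0.1600 m
sum ≈ 0.2250+0.1013+0.9500+0.1600 ≈ 1.4363 m = S ✓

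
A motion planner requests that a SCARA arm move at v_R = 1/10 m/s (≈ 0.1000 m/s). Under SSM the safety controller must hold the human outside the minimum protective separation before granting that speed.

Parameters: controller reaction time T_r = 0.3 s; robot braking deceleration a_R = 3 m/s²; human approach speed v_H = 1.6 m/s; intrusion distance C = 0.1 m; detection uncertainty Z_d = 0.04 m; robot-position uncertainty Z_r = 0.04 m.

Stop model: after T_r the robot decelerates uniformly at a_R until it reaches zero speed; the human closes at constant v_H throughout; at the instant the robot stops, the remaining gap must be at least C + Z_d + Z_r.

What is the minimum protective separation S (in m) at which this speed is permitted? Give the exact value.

stop time T_s = (1/10)/3 = 0.0333 s
robot in T_r: 0.1000·0.3000 = 0.0300 m
robot covers 0.1000·0.0333 − ½·3.0000·0.0333² = 0.0017 m while stopping
person approaches 1.6000·(0.3000+0.0333) = 0.5333 m
residual clearance needed = 0.1000+0.0400+0.0400 = 0.1800 m
S_min ≈ 0.0300+0.0017+0.5333+0.1800  ⇒  S_min = 149/200 m

S_min = 149/200 m = 0.7450 m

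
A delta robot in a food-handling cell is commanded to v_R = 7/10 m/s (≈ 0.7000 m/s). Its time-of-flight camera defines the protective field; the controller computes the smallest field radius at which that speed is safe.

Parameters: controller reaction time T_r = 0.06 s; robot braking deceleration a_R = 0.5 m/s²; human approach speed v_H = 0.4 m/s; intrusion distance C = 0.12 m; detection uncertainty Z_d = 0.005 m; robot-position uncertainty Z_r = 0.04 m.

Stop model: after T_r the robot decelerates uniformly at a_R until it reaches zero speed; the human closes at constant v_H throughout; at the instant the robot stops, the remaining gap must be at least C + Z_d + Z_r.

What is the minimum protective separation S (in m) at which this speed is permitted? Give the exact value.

S_min = 1281/1000 m = 1.2810 m

T_s = v_R/a_R = (7/10)/(1/2) = 1.4000 s
robot covers v_R·T_r = 0.7000·0.0600 = 0.0420 m before braking
braking distance = 0.7000²/(2·0.5000) = 0.4900 m
human over T_r+T_s: 0.4000·(0.0600+1.4000) = 0.5840 m
margins: 0.1200+0.0050+0.0400 = 0.1650 m
S_min ≈ 0.0420+0.4900+0.5840+0.1650  ⇒  S_min = 1281/1000 m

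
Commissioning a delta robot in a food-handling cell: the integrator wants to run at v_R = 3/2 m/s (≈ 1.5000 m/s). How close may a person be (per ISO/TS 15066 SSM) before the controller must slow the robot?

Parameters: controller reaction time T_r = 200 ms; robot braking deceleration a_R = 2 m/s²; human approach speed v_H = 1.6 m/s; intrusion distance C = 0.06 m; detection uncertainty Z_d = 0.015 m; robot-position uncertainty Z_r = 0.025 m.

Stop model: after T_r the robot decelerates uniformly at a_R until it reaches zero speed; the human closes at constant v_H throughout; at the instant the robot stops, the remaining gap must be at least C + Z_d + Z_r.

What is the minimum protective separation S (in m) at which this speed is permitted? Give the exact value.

S_min = 993/400 m = 2.4825 m

braking lasts T_s = (3/2)/2 = 0.7500 s
robot covers v_R·T_r = 1.5000·0.2000 = 0.3000 m before braking
robot under decel: 1.5000²/(2·2.0000) = 0.5625 m
human closes 1.6000·0.9500 = 1.5200 m
residual clearance needed = 0.0600+0.0150+0.0250 = 0.1000 m
S_min ≈ 0.3000+0.5625+1.5200+0.1000  ⇒  S_min = 993/400 m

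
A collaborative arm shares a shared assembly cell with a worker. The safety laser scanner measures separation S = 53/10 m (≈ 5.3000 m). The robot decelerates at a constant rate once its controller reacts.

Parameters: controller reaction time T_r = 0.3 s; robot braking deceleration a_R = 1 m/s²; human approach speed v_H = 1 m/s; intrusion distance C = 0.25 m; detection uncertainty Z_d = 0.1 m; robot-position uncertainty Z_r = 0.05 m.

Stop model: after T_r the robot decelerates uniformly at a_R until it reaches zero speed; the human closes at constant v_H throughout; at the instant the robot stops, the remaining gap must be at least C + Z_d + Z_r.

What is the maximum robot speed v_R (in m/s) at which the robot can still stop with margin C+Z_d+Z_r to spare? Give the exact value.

v_R_max = 2 m/s = 2.0000 m/s

at the boundary: (1/2)·v² + (13/10)·v + (-23/5) = 0
  disc = (13/10)² − 4·(1/2)·(-23/5) = 1089/100 ; √disc = 33/10
  v_R = (−(13/10) + 33/10) / (2·(1/2)) = 2 m/s
check:
T_s = v_R/a_R = 2/1 = 2.0000 s
robot covers v_R·T_r = 2.0000·0.3000 = 0.6000 m before braking
braking distance = 2.0000²/(2·1.0000) = 2.0000 m
person approaches 1.0000·(0.3000+2.0000) = 2.3000 m
margins: 0.2500+0.1000+0.0500 = 0.4000 m
sum ≈ 0.6000+2.0000+2.3000+0.4000 ≈ 5.3000 m = S ✓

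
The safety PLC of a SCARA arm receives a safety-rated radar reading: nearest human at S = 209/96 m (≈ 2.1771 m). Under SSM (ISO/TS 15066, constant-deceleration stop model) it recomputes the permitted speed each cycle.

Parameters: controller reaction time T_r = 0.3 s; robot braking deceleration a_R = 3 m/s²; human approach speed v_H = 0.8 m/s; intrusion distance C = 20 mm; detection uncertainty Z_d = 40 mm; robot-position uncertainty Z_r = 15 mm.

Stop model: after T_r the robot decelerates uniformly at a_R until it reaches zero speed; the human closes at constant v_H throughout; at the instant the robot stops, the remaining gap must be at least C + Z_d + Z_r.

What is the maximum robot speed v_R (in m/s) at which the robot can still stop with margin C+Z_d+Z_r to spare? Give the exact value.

quadratic (1/6)·v² + (17/30)·v + (-4469/2400) = 0
  disc = (17/30)² − 4·(1/6)·(-4469/2400) = 25/16 ; √disc = 5/4
  v_R = (−(17/30) + 5/4) / (2·(1/6)) = 41/20 m/s
check:
braking lasts T_s = (41/20)/3 = 0.6833 s
robot in T_r: 2.0500·0.3000 = 0.6150 m
braking distance = 2.0500²/(2·3.0000) = 0.7004 m
person approaches 0.8000·(0.3000+0.6833) = 0.7867 m
residual clearance needed = 0.0200+0.0400+0.0150 = 0.0750 m
sum ≈ 0.6150+0.7004+0.7867+0.0750 ≈ 2.1771 m = S ✓

v_R_max = 41/20 m/s = 2.0500 m/s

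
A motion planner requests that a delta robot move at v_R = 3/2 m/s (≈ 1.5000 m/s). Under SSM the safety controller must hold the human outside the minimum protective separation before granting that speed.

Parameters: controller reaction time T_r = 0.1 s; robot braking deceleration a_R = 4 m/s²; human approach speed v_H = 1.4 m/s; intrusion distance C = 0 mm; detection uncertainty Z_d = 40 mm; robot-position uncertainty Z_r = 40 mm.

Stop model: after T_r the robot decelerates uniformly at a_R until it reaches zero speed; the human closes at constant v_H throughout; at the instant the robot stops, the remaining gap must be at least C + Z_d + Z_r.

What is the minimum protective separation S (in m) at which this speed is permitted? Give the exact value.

S_min = 941/800 m = 1.1763 m

braking lasts T_s = (3/2)/4 = 0.3750 s
robot in T_r: 1.5000·0.1000 = 0.1500 m
robot covers 1.5000·0.3750 − ½·4.0000·0.3750² = 0.2812 m while stopping
human over T_r+T_s: 1.4000·(0.1000+0.3750) = 0.6650 m
residual clearance needed = 0.0000+0.0400+0.0400 = 0.0800 m
S_min ≈ 0.1500+0.2812+0.6650+0.0800  ⇒  S_min = 941/800 m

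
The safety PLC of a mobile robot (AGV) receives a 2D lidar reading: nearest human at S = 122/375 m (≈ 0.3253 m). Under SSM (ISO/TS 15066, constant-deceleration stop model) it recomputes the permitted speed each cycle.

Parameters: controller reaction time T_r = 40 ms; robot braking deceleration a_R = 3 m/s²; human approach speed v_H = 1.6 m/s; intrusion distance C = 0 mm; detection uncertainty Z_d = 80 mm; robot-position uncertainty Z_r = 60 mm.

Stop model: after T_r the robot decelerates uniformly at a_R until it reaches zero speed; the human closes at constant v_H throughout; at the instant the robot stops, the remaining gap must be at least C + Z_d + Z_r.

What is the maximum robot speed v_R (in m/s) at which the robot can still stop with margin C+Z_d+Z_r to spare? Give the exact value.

collect terms ⇒ (1/6)·v_R² + (43/75)·v_R + (-91/750) = 0
  disc = (43/75)² − 4·(1/6)·(-91/750) = 256/625 ; √disc = 16/25
  v_R = (−(43/75) + 16/25) / (2·(1/6)) = 1/5 m/s
check:
T_s = v_R/a_R = (1/5)/3 = 0.0667 s
robot in T_r: 0.2000·0.0400 = 0.0080 m
robot under decel: 0.2000²/(2·3.0000) = 0.0067 m
person approaches 1.6000·(0.0400+0.0667) = 0.1707 m
residual clearance needed = 0.0000+0.0800+0.0600 = 0.1400 m
sum ≈ 0.0080+0.0067+0.1707+0.1400 ≈ 0.3253 m = S ✓

v_R_max = 1/5 m/s = 0.2000 m/s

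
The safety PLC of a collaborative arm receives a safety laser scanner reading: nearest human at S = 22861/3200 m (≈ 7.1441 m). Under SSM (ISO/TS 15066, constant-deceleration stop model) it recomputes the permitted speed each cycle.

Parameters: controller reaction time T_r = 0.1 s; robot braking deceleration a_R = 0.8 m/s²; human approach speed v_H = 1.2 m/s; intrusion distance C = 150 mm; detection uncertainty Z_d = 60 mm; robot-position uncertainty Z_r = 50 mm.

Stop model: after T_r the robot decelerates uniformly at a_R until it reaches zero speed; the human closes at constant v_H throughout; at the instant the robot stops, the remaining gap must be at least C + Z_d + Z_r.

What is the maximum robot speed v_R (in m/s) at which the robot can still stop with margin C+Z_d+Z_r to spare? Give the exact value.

v_R_max = 9/4 m/s = 2.2500 m/s

quadratic (5/8)·v² + (8/5)·v + (-4329/640) = 0
  disc = (8/5)² − 4·(5/8)·(-4329/640) = 124609/6400 ; √disc = 353/80
  v_R = (−(8/5) + 353/80) / (2·(5/8)) = 9/4 m/s
check:
T_s = v_R/a_R = (9/4)/(4/5) = 2.8125 s
reaction-phase robot travel = 2.2500·0.1000 = 0.2250 m
robot covers 2.2500·2.8125 − ½·0.8000·2.8125² = 3.1641 m while stopping
human closes 1.2000·2.9125 = 3.4950 m
C+Z_d+Z_r = 0.1500+0.0600+0.0500 = 0.2600 m
sum ≈ 0.2250+3.1641+3.4950+0.2600 ≈ 7.1441 m = S ✓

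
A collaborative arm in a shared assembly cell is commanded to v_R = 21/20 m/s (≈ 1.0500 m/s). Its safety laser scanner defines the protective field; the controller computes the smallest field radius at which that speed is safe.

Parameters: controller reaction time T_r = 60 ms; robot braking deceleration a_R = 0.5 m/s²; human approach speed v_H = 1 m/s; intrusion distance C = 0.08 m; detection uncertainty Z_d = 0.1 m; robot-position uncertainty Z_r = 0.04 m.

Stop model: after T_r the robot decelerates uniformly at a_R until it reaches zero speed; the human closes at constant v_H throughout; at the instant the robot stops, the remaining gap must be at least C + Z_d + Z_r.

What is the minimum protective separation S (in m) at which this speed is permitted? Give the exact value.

S_min = 7091/2000 m = 3.5455 m

stop time T_s = (21/20)/(1/2) = 2.1000 s
robot in T_r: 1.0500·0.0600 = 0.0630 m
robot covers 1.0500·2.1000 − ½·0.5000·2.1000² = 1.1025 m while stopping
human over T_r+T_s: 1.0000·(0.0600+2.1000) = 2.1600 m
residual clearance needed = 0.0800+0.1000+0.0400 = 0.2200 m
S_min ≈ 0.0630+1.1025+2.1600+0.2200  ⇒  S_min = 7091/2000 m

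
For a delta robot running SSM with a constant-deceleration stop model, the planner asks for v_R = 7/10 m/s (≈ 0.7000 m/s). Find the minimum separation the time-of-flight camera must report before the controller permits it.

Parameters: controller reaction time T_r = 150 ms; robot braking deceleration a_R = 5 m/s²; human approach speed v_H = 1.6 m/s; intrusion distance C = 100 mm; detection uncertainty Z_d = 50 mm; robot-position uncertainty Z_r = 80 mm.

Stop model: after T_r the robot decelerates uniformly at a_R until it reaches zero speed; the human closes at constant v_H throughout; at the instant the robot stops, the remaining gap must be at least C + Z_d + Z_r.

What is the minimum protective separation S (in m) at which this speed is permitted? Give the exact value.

stop time T_s = (7/10)/5 = 0.1400 s
robot covers v_R·T_r = 0.7000·0.1500 = 0.1050 m before braking
robot under decel: 0.7000²/(2·5.0000) = 0.0490 m
human over T_r+T_s: 1.6000·(0.1500+0.1400) = 0.4640 m
residual clearance needed = 0.1000+0.0500+0.0800 = 0.2300 m
S_min ≈ 0.1050+0.0490+0.4640+0.2300  ⇒  S_min = 106/125 m

S_min = 106/125 m = 0.8480 m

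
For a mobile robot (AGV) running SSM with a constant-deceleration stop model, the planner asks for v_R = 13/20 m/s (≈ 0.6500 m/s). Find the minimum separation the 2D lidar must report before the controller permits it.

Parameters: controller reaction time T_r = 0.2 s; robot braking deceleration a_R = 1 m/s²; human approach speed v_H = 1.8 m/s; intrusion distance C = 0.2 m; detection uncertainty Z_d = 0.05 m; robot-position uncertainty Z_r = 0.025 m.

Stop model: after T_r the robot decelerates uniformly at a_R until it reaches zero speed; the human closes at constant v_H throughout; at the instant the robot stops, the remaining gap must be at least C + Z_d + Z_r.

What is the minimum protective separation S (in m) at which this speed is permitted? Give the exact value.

S_min = 1717/800 m = 2.1463 m

braking lasts T_s = (13/20)/1 = 0.6500 s
robot in T_r: 0.6500·0.2000 = 0.1300 m
braking distance = 0.6500²/(2·1.0000) = 0.2112 m
human closes 1.8000·0.8500 = 1.5300 m
margins: 0.2000+0.0500+0.0250 = 0.2750 m
S_min ≈ 0.1300+0.2112+1.5300+0.2750  ⇒  S_min = 1717/800 m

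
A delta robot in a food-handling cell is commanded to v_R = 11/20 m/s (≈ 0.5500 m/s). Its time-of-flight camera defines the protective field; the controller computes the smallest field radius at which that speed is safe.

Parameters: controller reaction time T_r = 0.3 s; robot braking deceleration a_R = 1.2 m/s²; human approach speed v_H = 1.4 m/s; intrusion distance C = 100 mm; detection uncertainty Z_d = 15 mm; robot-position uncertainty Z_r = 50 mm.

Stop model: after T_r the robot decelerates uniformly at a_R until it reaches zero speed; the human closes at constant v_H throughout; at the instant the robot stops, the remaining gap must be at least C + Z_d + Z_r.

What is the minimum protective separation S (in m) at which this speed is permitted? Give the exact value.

braking lasts T_s = (11/20)/(6/5) = 0.4583 s
robot in T_r: 0.5500·0.3000 = 0.1650 m
robot covers 0.5500·0.4583 − ½·1.2000·0.4583² = 0.1260 m while stopping
human over T_r+T_s: 1.4000·(0.3000+0.4583) = 1.0617 m
C+Z_d+Z_r = 0.1000+0.0150+0.0500 = 0.1650 m
S_min ≈ 0.1650+0.1260+1.0617+0.1650  ⇒  S_min = 1457/960 m

S_min = 1457/960 m = 1.5177 m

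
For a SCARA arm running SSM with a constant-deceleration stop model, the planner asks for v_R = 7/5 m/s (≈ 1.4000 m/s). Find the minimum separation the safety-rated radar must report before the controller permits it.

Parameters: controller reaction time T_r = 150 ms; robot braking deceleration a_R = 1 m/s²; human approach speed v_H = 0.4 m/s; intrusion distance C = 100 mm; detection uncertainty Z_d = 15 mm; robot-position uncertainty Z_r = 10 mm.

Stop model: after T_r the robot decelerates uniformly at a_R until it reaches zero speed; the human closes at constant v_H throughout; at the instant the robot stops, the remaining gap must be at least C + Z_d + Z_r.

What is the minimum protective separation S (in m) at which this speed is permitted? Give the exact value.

stop time T_s = (7/5)/1 = 1.4000 s
robot covers v_R·T_r = 1.4000·0.1500 = 0.2100 m before braking
braking distance = 1.4000²/(2·1.0000) = 0.9800 m
person approaches 0.4000·(0.1500+1.4000) = 0.6200 m
C+Z_d+Z_r = 0.1000+0.0150+0.0100 = 0.1250 m
S_min ≈ 0.2100+0.9800+0.6200+0.1250  ⇒  S_min = 387/200 m

S_min = 387/200 m = 1.9350 m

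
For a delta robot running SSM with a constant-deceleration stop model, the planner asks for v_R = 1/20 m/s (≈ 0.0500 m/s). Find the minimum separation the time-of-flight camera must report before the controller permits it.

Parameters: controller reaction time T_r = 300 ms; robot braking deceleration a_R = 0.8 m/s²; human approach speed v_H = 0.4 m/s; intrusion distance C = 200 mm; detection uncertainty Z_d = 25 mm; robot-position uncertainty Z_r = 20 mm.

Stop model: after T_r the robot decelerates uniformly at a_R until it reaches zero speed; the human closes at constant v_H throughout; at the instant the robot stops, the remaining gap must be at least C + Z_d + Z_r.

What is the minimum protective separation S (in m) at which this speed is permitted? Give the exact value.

braking lasts T_s = (1/20)/(4/5) = 0.0625 s
robot covers v_R·T_r = 0.0500·0.3000 = 0.0150 m before braking
robot covers 0.0500·0.0625 − ½·0.8000·0.0625² = 0.0016 m while stopping
human over T_r+T_s: 0.4000·(0.3000+0.0625) = 0.1450 m
C+Z_d+Z_r = 0.2000+0.0250+0.0200 = 0.2450 m
S_min ≈ 0.0150+0.0016+0.1450+0.2450  ⇒  S_min = 1301/3200 m

S_min = 1301/3200 m = 0.4066 m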